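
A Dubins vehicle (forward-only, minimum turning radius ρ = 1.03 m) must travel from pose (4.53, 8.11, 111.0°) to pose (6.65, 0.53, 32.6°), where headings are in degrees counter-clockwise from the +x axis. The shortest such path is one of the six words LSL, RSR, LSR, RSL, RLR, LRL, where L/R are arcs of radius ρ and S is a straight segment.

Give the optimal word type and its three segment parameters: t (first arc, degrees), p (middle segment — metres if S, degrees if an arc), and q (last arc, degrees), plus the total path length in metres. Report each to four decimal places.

LSL: t = 180.7188°, p = 6.8279 m, q = 100.8812°, L = 11.8901 m

Let ψ = atan2(Δy, Δx) = atan2(-7.58, 2.12) = -74.3746° be the start→goal bearing.
Normalize: d = |goal − start| / ρ = 7.870883/1.03 = 7.641634, α = (θ_start − ψ) mod 360° = 185.3746° = 3.235397 rad, β = (θ_goal − ψ) mod 360° = 106.9746° = 1.867059 rad.
Common terms: sin α = -0.093667, cos α = -0.995604, sin β = 0.956434, cos β = -0.291947, cos(α−β) = 0.201078, d² = 58.394571. Work in radians in the unit-radius frame; every candidate has L = ρ·(t + p + q).
LSL: p² = 2 + d² − 2cos(α−β) + 2d(sin α − sin β) = 43.943440; p = √p² = 6.628985; φ = atan2(cos β − cos α, d + sin α − sin β) = 0.106349 rad; t = (φ − α) mod 2π = 3.154137 rad, q = (β − φ) mod 2π = 1.760710 rad → L = 1.03·(3.154137 + 6.628985 + 1.760710) = 1.03·11.543832 = 11.890147 m
RSR: p² = 2 + d² − 2cos(α−β) + 2d(sin β − sin α) = 76.041389; p = √p² = 8.720171; φ = atan2(cos α − cos β, d − sin α + sin β) = -0.080781 rad; t = (α − φ) mod 2π = 3.316177 rad, q = (φ − β) mod 2π = 4.335346 rad → L = 1.03·(3.316177 + 8.720171 + 4.335346) = 1.03·16.371695 = 16.862846 m
LSR: p² = d² − 2 + 2cos(α−β) + 2d(sin α + sin β) = 69.982638; p = √p² = 8.365563; φ = atan2(−cos α − cos β, d + sin α + sin β) − atan2(−2, p) = 0.384928 rad; t = (φ − α) mod 2π = 3.432716 rad, q = (φ − β) mod 2π = 4.801054 rad → L = 1.03·(3.432716 + 8.365563 + 4.801054) = 1.03·16.599333 = 17.097313 m
RSL: p² = d² − 2 + 2cos(α−β) − 2d(sin α + sin β) = 43.610814; p = √p² = 6.603848; φ = atan2(cos α + cos β, d − sin α − sin β) − atan2(2, p) = -0.481773 rad; t = (α − φ) mod 2π = 3.717170 rad, q = (β − φ) mod 2π = 2.348832 rad → L = 1.03·(3.717170 + 6.603848 + 2.348832) = 1.03·12.669850 = 13.049945 m
RLR: c = (6 − d² + 2cos(α−β) + 2d(sin α − sin β))/8 = -8.505174, |c| > 1 → infeasible
LRL: c = (6 − d² + 2cos(α−β) − 2d(sin α − sin β))/8 = -4.492930, |c| > 1 → infeasible
Shortest: LSL with L = 11.890147 m ≈ 11.8901 m
Convert LSL to answer units (arcs ×180/π): t = 3.154137·180/π = 180.7188°, p = ρ·p = 1.03·6.628985 = 6.8279 m, q = 1.760710·180/π = 100.8812°, L = 11.8901 m.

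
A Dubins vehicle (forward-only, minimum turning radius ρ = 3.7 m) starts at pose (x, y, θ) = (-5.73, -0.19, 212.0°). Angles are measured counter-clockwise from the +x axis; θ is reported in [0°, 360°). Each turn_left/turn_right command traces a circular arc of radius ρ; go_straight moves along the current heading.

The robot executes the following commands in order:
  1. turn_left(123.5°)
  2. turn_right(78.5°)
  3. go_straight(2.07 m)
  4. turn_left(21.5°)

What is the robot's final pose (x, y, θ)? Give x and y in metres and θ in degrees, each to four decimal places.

(-3.7527, -14.2900, 278.5000°)

set_pose: (x, y, θ) = (-5.7300, -0.1900, 212.0000°), ρ = 3.7
turn_left(123.5°): centre at ρ to the left, rotate +123.5° → (-5.3037, -6.6946, 335.5000°)
turn_right(78.5°): centre at ρ to the right, rotate −78.5° → (-3.2329, -10.8938, 257.0000°)
go_straight(2.07): x += 2.07·cos θ, y += 2.07·sin θ → (-3.6985, -12.9108, 257.0000°)
turn_left(21.5°): centre at ρ to the left, rotate +21.5° → (-3.7527, -14.2900, 278.5000°)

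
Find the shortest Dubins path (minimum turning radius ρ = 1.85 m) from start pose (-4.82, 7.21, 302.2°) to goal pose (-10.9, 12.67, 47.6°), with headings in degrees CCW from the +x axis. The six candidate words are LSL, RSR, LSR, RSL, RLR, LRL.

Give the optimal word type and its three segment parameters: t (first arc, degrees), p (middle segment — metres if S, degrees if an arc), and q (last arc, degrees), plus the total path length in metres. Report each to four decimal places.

RSR: t = 180.9987°, p = 6.0774 m, q = 73.6013°, L = 14.2981 m

Let ψ = atan2(Δy, Δx) = atan2(5.46, -6.08) = 138.0753° be the start→goal bearing.
Normalize: d = |goal − start| / ρ = 8.171781/1.85 = 4.417179, α = (θ_start − ψ) mod 360° = 164.1247° = 2.864516 rad, β = (θ_goal − ψ) mod 360° = 269.5247° = 4.704093 rad.
Common terms: sin α = 0.273545, cos α = -0.961859, sin β = -0.999966, cos β = -0.008296, cos(α−β) = -0.265556, d² = 19.511468. Work in radians in the unit-radius frame; every candidate has L = ρ·(t + p + q).
LSL: p² = 2 + d² − 2cos(α−β) + 2d(sin α − sin β) = 33.293229; p = √p² = 5.770028; φ = atan2(cos β − cos α, d + sin α − sin β) = 0.166023 rad; t = (φ − α) mod 2π = 3.584692 rad, q = (β − φ) mod 2π = 4.538070 rad → L = 1.85·(3.584692 + 5.770028 + 4.538070) = 1.85·13.892791 = 25.701663 m
RSR: p² = 2 + d² − 2cos(α−β) + 2d(sin β − sin α) = 10.791932; p = √p² = 3.285108; φ = atan2(cos α − cos β, d − sin α + sin β) = -0.294507 rad; t = (α − φ) mod 2π = 3.159023 rad, q = (φ − β) mod 2π = 1.284585 rad → L = 1.85·(3.159023 + 3.285108 + 1.284585) = 1.85·7.728716 = 14.298124 m
LSR: p² = d² − 2 + 2cos(α−β) + 2d(sin α + sin β) = 10.562897; p = √p² = 3.250061; φ = atan2(−cos α − cos β, d + sin α + sin β) − atan2(−2, p) = 0.808692 rad; t = (φ − α) mod 2π = 4.227362 rad, q = (φ − β) mod 2π = 2.387785 rad → L = 1.85·(4.227362 + 3.250061 + 2.387785) = 1.85·9.865207 = 18.250634 m
RSL: p² = d² − 2 + 2cos(α−β) − 2d(sin α + sin β) = 23.397815; p = √p² = 4.837129; φ = atan2(cos α + cos β, d − sin α − sin β) − atan2(2, p) = -0.578487 rad; t = (α − φ) mod 2π = 3.443003 rad, q = (β − φ) mod 2π = 5.282580 rad → L = 1.85·(3.443003 + 4.837129 + 5.282580) = 1.85·13.562711 = 25.091016 m
RLR: c = (6 − d² + 2cos(α−β) + 2d(sin α − sin β))/8 = -0.348992; p = 2π − arccos c = 4.355894 rad; φ = atan2(cos α − cos β, d − sin α + sin β) = -0.294507 rad; t = (α − φ + p/2) mod 2π = 5.336970 rad, q = (α − β − t + p) mod 2π = 3.462532 rad → L = 1.85·(5.336970 + 4.355894 + 3.462532) = 1.85·13.155397 = 24.337484 m
LRL: c = (6 − d² + 2cos(α−β) − 2d(sin α − sin β))/8 = -3.161654, |c| > 1 → infeasible
Shortest: RSR with L = 14.298124 m ≈ 14.2981 m
Convert RSR to answer units (arcs ×180/π): t = 3.159023·180/π = 180.9987°, p = ρ·p = 1.85·3.285108 = 6.0774 m, q = 1.284585·180/π = 73.6013°, L = 14.2981 m.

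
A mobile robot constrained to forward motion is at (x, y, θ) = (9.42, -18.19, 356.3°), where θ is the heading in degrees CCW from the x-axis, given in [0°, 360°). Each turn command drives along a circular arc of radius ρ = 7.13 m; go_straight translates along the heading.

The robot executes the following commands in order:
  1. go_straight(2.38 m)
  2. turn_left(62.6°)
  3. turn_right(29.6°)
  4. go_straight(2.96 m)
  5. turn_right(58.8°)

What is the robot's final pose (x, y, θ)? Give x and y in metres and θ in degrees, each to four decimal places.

(30.5578, -10.9400, 330.5000°)

set_pose: (x, y, θ) = (9.4200, -18.1900, 356.3000°), ρ = 7.13
go_straight(2.38): x += 2.38·cos θ, y += 2.38·sin θ → (11.7950, -18.3436, 356.3000°)
turn_left(62.6°): centre at ρ to the left, rotate +62.6° → (18.3603, -14.9113, 418.9000° ≡ 58.9000°)
turn_right(29.6°): centre at ρ to the right, rotate −29.6° → (20.9762, -12.3764, 29.3000°)
go_straight(2.96): x += 2.96·cos θ, y += 2.96·sin θ → (23.5576, -10.9278, 29.3000°)
turn_right(58.8°): centre at ρ to the right, rotate −58.8° → (30.5578, -10.9400, -29.5000° ≡ 330.5000°)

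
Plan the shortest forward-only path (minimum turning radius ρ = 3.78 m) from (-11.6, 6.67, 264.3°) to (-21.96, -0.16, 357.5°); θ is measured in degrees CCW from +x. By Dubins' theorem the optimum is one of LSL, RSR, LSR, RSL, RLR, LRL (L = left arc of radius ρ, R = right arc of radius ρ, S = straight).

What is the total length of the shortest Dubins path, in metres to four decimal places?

25.9036 m

Let ψ = atan2(Δy, Δx) = atan2(-6.83, -10.36) = -146.6045° be the start→goal bearing.
Normalize: d = |goal − start| / ρ = 12.408807/3.78 = 3.282753, α = (θ_start − ψ) mod 360° = 50.9045° = 0.888451 rad, β = (θ_goal − ψ) mod 360° = 144.1045° = 2.515098 rad.
Common terms: sin α = 0.776096, cos α = 0.630615, sin β = 0.586309, cos β = -0.810087, cos(α−β) = -0.055822, d² = 10.776469. Work in radians in the unit-radius frame; every candidate has L = ρ·(t + p + q).
LSL: p² = 2 + d² − 2cos(α−β) + 2d(sin α − sin β) = 14.134157; p = √p² = 3.759542; φ = atan2(cos β − cos α, d + sin α − sin β) = -0.393272 rad; t = (φ − α) mod 2π = 5.001463 rad, q = (β − φ) mod 2π = 2.908369 rad → L = 3.78·(5.001463 + 3.759542 + 2.908369) = 3.78·11.669374 = 44.110235 m
RSR: p² = 2 + d² − 2cos(α−β) + 2d(sin β − sin α) = 11.642067; p = √p² = 3.412047; φ = atan2(cos α − cos β, d − sin α + sin β) = 0.435915 rad; t = (α − φ) mod 2π = 0.452536 rad, q = (φ − β) mod 2π = 4.204003 rad → L = 3.78·(0.452536 + 3.412047 + 4.204003) = 3.78·8.068586 = 30.499254 m
LSR: p² = d² − 2 + 2cos(α−β) + 2d(sin α + sin β) = 17.609703; p = √p² = 4.196392; φ = atan2(−cos α − cos β, d + sin α + sin β) − atan2(−2, p) = 0.483370 rad; t = (φ − α) mod 2π = 5.878105 rad, q = (φ − β) mod 2π = 4.251458 rad → L = 3.78·(5.878105 + 4.196392 + 4.251458) = 3.78·14.325954 = 54.152107 m
RSL: p² = d² − 2 + 2cos(α−β) − 2d(sin α + sin β) = -0.280051 < 0 → infeasible
RLR: c = (6 − d² + 2cos(α−β) + 2d(sin α − sin β))/8 = -0.455258; p = 2π − arccos c = 4.239727 rad; φ = atan2(cos α − cos β, d − sin α + sin β) = 0.435915 rad; t = (α − φ + p/2) mod 2π = 2.572399 rad, q = (α − β − t + p) mod 2π = 0.040681 rad → L = 3.78·(2.572399 + 4.239727 + 0.040681) = 3.78·6.852806 = 25.903608 m
LRL: c = (6 − d² + 2cos(α−β) − 2d(sin α − sin β))/8 = -0.766770; p = 2π − arccos c = 3.838595 rad; φ = atan2(cos β − cos α, d + sin α − sin β) = -0.393272 rad; t = (φ − α + p/2) mod 2π = 0.637575 rad, q = (β − α − t + p) mod 2π = 4.827667 rad → L = 3.78·(0.637575 + 3.838595 + 4.827667) = 3.78·9.303838 = 35.168506 m
Shortest: RLR with L = 25.903608 m ≈ 25.9036 m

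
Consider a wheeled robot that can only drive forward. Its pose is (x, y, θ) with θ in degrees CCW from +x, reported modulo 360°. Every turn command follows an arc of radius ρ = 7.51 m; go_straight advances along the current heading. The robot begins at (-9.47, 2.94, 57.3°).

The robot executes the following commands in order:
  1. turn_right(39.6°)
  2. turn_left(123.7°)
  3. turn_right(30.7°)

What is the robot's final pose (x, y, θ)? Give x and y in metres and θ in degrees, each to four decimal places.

set_pose: (x, y, θ) = (-9.4700, 2.9400, 57.3000°), ρ = 7.51
turn_right(39.6°): centre at ρ to the right, rotate −39.6° → (-5.4335, 6.0373, 17.7000°)
turn_left(123.7°): centre at ρ to the left, rotate +123.7° → (-3.0315, 19.0610, 141.4000°)
turn_right(30.7°): centre at ρ to the right, rotate −30.7° → (-5.3713, 22.2756, 110.7000°)

(-5.3713, 22.2756, 110.7000°)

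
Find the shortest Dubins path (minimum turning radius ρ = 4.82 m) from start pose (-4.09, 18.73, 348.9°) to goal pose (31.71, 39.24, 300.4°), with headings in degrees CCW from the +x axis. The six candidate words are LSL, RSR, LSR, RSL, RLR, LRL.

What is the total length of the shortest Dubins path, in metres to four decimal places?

44.7822 m

Let ψ = atan2(Δy, Δx) = atan2(20.51, 35.80) = 29.8086° be the start→goal bearing.
Normalize: d = |goal − start| / ρ = 41.258940/4.82 = 8.559946, α = (θ_start − ψ) mod 360° = 319.0914° = 5.569195 rad, β = (θ_goal − ψ) mod 360° = 270.5914° = 4.722711 rad.
Common terms: sin α = -0.654854, cos α = 0.755755, sin β = -0.999947, cos β = 0.010321, cos(α−β) = 0.662620, d² = 73.272675. Work in radians in the unit-radius frame; every candidate has L = ρ·(t + p + q).
LSL: p² = 2 + d² − 2cos(α−β) + 2d(sin α − sin β) = 79.855378; p = √p² = 8.936184; φ = atan2(cos β − cos α, d + sin α − sin β) = -0.083514 rad; t = (φ − α) mod 2π = 0.630475 rad, q = (β − φ) mod 2π = 4.806225 rad → L = 4.82·(0.630475 + 8.936184 + 4.806225) = 4.82·14.372884 = 69.277302 m
RSR: p² = 2 + d² − 2cos(α−β) + 2d(sin β − sin α) = 68.039492; p = √p² = 8.248605; φ = atan2(cos α − cos β, d − sin α + sin β) = 0.090494 rad; t = (α − φ) mod 2π = 5.478701 rad, q = (φ − β) mod 2π = 1.650969 rad → L = 4.82·(5.478701 + 8.248605 + 1.650969) = 4.82·15.378275 = 74.123288 m
LSR: p² = d² − 2 + 2cos(α−β) + 2d(sin α + sin β) = 44.267898; p = √p² = 6.653413; φ = atan2(−cos α − cos β, d + sin α + sin β) − atan2(−2, p) = 0.181514 rad; t = (φ − α) mod 2π = 0.895504 rad, q = (φ − β) mod 2π = 1.741989 rad → L = 4.82·(0.895504 + 6.653413 + 1.741989) = 4.82·9.290905 = 44.782163 m
RSL: p² = d² − 2 + 2cos(α−β) − 2d(sin α + sin β) = 100.927932; p = √p² = 10.046289; φ = atan2(cos α + cos β, d − sin α − sin β) − atan2(2, p) = -0.121652 rad; t = (α − φ) mod 2π = 5.690848 rad, q = (β − φ) mod 2π = 4.844363 rad → L = 4.82·(5.690848 + 10.046289 + 4.844363) = 4.82·20.581500 = 99.202831 m
RLR: c = (6 − d² + 2cos(α−β) + 2d(sin α − sin β))/8 = -7.504937, |c| > 1 → infeasible
LRL: c = (6 − d² + 2cos(α−β) − 2d(sin α − sin β))/8 = -8.981922, |c| > 1 → infeasible
Shortest: LSR with L = 44.782163 m ≈ 44.7822 m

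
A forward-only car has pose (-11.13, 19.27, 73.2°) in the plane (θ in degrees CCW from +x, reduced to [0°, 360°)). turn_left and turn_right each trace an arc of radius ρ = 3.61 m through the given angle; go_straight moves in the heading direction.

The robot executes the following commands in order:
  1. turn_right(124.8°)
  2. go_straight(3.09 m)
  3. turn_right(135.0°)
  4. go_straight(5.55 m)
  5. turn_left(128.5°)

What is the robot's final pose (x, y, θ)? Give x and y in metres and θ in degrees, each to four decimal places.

(-15.1626, 7.3631, 301.9000°)

set_pose: (x, y, θ) = (-11.1300, 19.2700, 73.2000°), ρ = 3.61
turn_right(124.8°): centre at ρ to the right, rotate −124.8° → (-4.8449, 20.4689, -51.6000° ≡ 308.4000°)
go_straight(3.09): x += 3.09·cos θ, y += 3.09·sin θ → (-2.9256, 18.0473, 308.4000°)
turn_right(135.0°): centre at ρ to the right, rotate −135.0° → (-6.1697, 12.2189, 173.4000°)
go_straight(5.55): x += 5.55·cos θ, y += 5.55·sin θ → (-11.6829, 12.8568, 173.4000°)
turn_left(128.5°): centre at ρ to the left, rotate +128.5° → (-15.1626, 7.3631, 301.9000°)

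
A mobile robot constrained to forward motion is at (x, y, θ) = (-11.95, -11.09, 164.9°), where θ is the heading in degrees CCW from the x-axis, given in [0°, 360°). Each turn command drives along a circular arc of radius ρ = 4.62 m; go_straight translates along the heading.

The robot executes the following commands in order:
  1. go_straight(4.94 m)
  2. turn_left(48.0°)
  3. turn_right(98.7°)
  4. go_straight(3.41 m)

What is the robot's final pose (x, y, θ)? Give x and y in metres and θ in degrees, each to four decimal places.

set_pose: (x, y, θ) = (-11.9500, -11.0900, 164.9000°), ρ = 4.62
go_straight(4.94): x += 4.94·cos θ, y += 4.94·sin θ → (-16.7194, -9.8031, 164.9000°)
turn_left(48.0°): centre at ρ to the left, rotate +48.0° → (-20.4324, -10.3845, 212.9000°)
turn_right(98.7°): centre at ρ to the right, rotate −98.7° → (-27.1559, -8.3993, 114.2000°)
go_straight(3.41): x += 3.41·cos θ, y += 3.41·sin θ → (-28.5537, -5.2890, 114.2000°)

(-28.5537, -5.2890, 114.2000°)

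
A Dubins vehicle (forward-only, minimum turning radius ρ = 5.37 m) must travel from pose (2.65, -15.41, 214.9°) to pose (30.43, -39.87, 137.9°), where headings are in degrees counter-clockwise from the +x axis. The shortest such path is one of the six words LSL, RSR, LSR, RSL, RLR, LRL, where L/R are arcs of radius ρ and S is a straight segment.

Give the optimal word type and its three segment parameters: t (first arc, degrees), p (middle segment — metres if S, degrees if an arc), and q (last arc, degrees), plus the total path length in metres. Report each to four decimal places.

LSL: t = 96.3833°, p = 31.9914 m, q = 186.6167°, L = 58.5154 m

Let ψ = atan2(Δy, Δx) = atan2(-24.46, 27.78) = -41.3636° be the start→goal bearing.
Normalize: d = |goal − start| / ρ = 37.013781/5.37 = 6.892697, α = (θ_start − ψ) mod 360° = 256.2636° = 4.472643 rad, β = (θ_goal − ψ) mod 360° = 179.2636° = 3.128740 rad.
Common terms: sin α = -0.971398, cos α = -0.237456, sin β = 0.012853, cos β = -0.999917, cos(α−β) = 0.224951, d² = 47.509268. Work in radians in the unit-radius frame; every candidate has L = ρ·(t + p + q).
LSL: p² = 2 + d² − 2cos(α−β) + 2d(sin α − sin β) = 35.491079; p = √p² = 5.957439; φ = atan2(cos β − cos α, d + sin α − sin β) = -0.128337 rad; t = (φ − α) mod 2π = 1.682205 rad, q = (β − φ) mod 2π = 3.257077 rad → L = 5.37·(1.682205 + 5.957439 + 3.257077) = 5.37·10.896721 = 58.515390 m
RSR: p² = 2 + d² − 2cos(α−β) + 2d(sin β − sin α) = 62.627652; p = √p² = 7.913763; φ = atan2(cos α − cos β, d − sin α + sin β) = 0.096496 rad; t = (α − φ) mod 2π = 4.376147 rad, q = (φ − β) mod 2π = 3.250942 rad → L = 5.37·(4.376147 + 7.913763 + 3.250942) = 5.37·15.540852 = 83.454377 m
LSR: p² = d² − 2 + 2cos(α−β) + 2d(sin α + sin β) = 32.745239; p = √p² = 5.722346; φ = atan2(−cos α − cos β, d + sin α + sin β) − atan2(−2, p) = 0.541807 rad; t = (φ − α) mod 2π = 2.352349 rad, q = (φ − β) mod 2π = 3.696253 rad → L = 5.37·(2.352349 + 5.722346 + 3.696253) = 5.37·11.770948 = 63.209989 m
RSL: p² = d² − 2 + 2cos(α−β) − 2d(sin α + sin β) = 59.173101; p = √p² = 7.692405; φ = atan2(cos α + cos β, d − sin α − sin β) − atan2(2, p) = -0.410681 rad; t = (α − φ) mod 2π = 4.883325 rad, q = (β − φ) mod 2π = 3.539421 rad → L = 5.37·(4.883325 + 7.692405 + 3.539421) = 5.37·16.115151 = 86.538362 m
RLR: c = (6 − d² + 2cos(α−β) + 2d(sin α − sin β))/8 = -6.828457, |c| > 1 → infeasible
LRL: c = (6 − d² + 2cos(α−β) − 2d(sin α − sin β))/8 = -3.436385, |c| > 1 → infeasible
Shortest: LSL with L = 58.515390 m ≈ 58.5154 m
Convert LSL to answer units (arcs ×180/π): t = 1.682205·180/π = 96.3833°, p = ρ·p = 5.37·5.957439 = 31.9914 m, q = 3.257077·180/π = 186.6167°, L = 58.5154 m.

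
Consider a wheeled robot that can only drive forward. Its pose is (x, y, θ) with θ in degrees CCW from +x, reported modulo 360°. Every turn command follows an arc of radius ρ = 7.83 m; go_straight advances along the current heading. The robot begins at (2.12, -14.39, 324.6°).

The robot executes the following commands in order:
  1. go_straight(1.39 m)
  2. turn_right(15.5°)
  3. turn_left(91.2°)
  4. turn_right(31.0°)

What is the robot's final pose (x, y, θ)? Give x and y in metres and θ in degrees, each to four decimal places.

(19.7335, -15.9176, 9.3000°)

set_pose: (x, y, θ) = (2.1200, -14.3900, 324.6000°), ρ = 7.83
go_straight(1.39): x += 1.39·cos θ, y += 1.39·sin θ → (3.2530, -15.1952, 324.6000°)
turn_right(15.5°): centre at ρ to the right, rotate −15.5° → (4.7937, -16.6395, 309.1000°)
turn_left(91.2°): centre at ρ to the left, rotate +91.2° → (15.9345, -17.6730, 400.3000° ≡ 40.3000°)
turn_right(31.0°): centre at ρ to the right, rotate −31.0° → (19.7335, -15.9176, 9.3000°)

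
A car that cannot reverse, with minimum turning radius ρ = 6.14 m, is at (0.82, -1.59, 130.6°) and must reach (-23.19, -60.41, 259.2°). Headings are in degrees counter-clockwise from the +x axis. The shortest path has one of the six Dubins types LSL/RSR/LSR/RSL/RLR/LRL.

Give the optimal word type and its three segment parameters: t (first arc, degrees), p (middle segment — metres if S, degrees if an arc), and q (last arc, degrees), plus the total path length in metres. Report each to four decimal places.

Let ψ = atan2(Δy, Δx) = atan2(-58.82, -24.01) = -112.2050° be the start→goal bearing.
Normalize: d = |goal − start| / ρ = 63.531665/6.14 = 10.347177, α = (θ_start − ψ) mod 360° = 242.8050° = 4.237747 rad, β = (θ_goal − ψ) mod 360° = 11.4050° = 0.199055 rad.
Common terms: sin α = -0.889456, cos α = -0.457020, sin β = 0.197743, cos β = 0.980254, cos(α−β) = -0.623880, d² = 107.064067. Work in radians in the unit-radius frame; every candidate has L = ρ·(t + p + q).
LSL: p² = 2 + d² − 2cos(α−β) + 2d(sin α − sin β) = 87.812936; p = √p² = 9.370856; φ = atan2(cos β − cos α, d + sin α − sin β) = 0.153985 rad; t = (φ − α) mod 2π = 2.199423 rad, q = (β − φ) mod 2π = 0.045070 rad → L = 6.14·(2.199423 + 9.370856 + 0.045070) = 6.14·11.615349 = 71.318244 m
RSR: p² = 2 + d² − 2cos(α−β) + 2d(sin β − sin α) = 132.810716; p = √p² = 11.524353; φ = atan2(cos α − cos β, d − sin α + sin β) = -0.125042 rad; t = (α − φ) mod 2π = 4.362789 rad, q = (φ − β) mod 2π = 5.959088 rad → L = 6.14·(4.362789 + 11.524353 + 5.959088) = 6.14·21.846230 = 134.135854 m
LSR: p² = d² − 2 + 2cos(α−β) + 2d(sin α + sin β) = 89.501749; p = √p² = 9.460536; φ = atan2(−cos α − cos β, d + sin α + sin β) − atan2(−2, p) = 0.154200 rad; t = (φ − α) mod 2π = 2.199638 rad, q = (φ − β) mod 2π = 6.238330 rad → L = 6.14·(2.199638 + 9.460536 + 6.238330) = 6.14·17.898504 = 109.896815 m
RSL: p² = d² − 2 + 2cos(α−β) − 2d(sin α + sin β) = 118.130867; p = √p² = 10.868802; φ = atan2(cos α + cos β, d − sin α − sin β) − atan2(2, p) = -0.134613 rad; t = (α − φ) mod 2π = 4.372360 rad, q = (β − φ) mod 2π = 0.333669 rad → L = 6.14·(4.372360 + 10.868802 + 0.333669) = 6.14·15.574831 = 95.629465 m
RLR: c = (6 − d² + 2cos(α−β) + 2d(sin α − sin β))/8 = -15.601339, |c| > 1 → infeasible
LRL: c = (6 − d² + 2cos(α−β) − 2d(sin α − sin β))/8 = -9.976617, |c| > 1 → infeasible
Shortest: LSL with L = 71.318244 m ≈ 71.3182 m
Convert LSL to answer units (arcs ×180/π): t = 2.199423·180/π = 126.0177°, p = ρ·p = 6.14·9.370856 = 57.5371 m, q = 0.045070·180/π = 2.5823°, L = 71.3182 m.

LSL: t = 126.0177°, p = 57.5371 m, q = 2.5823°, L = 71.3182 m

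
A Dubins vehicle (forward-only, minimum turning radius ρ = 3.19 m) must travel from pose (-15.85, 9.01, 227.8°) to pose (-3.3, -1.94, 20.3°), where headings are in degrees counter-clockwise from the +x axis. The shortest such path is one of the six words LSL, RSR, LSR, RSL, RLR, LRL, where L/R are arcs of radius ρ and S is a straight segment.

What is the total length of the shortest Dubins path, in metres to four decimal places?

19.2733 m

Let ψ = atan2(Δy, Δx) = atan2(-10.95, 12.55) = -41.1050° be the start→goal bearing.
Normalize: d = |goal − start| / ρ = 16.655480/3.19 = 5.221153, α = (θ_start − ψ) mod 360° = 268.9050° = 4.693278 rad, β = (θ_goal − ψ) mod 360° = 61.4050° = 1.071720 rad.
Common terms: sin α = -0.999817, cos α = -0.019110, sin β = 0.878025, cos β = 0.478615, cos(α−β) = -0.887011, d² = 27.260444. Work in radians in the unit-radius frame; every candidate has L = ρ·(t + p + q).
LSL: p² = 2 + d² − 2cos(α−β) + 2d(sin α − sin β) = 11.425459; p = √p² = 3.380157; φ = atan2(cos β − cos α, d + sin α − sin β) = 0.147786 rad; t = (φ − α) mod 2π = 1.737694 rad, q = (β − φ) mod 2π = 0.923933 rad → L = 3.19·(1.737694 + 3.380157 + 0.923933) = 3.19·6.041784 = 19.273290 m
RSR: p² = 2 + d² − 2cos(α−β) + 2d(sin β − sin α) = 50.643471; p = √p² = 7.116423; φ = atan2(cos α − cos β, d − sin α + sin β) = -0.069997 rad; t = (α − φ) mod 2π = 4.763275 rad, q = (φ − β) mod 2π = 5.141468 rad → L = 3.19·(4.763275 + 7.116423 + 5.141468) = 3.19·17.021166 = 54.297520 m
LSR: p² = d² − 2 + 2cos(α−β) + 2d(sin α + sin β) = 22.214628; p = √p² = 4.713240; φ = atan2(−cos α − cos β, d + sin α + sin β) − atan2(−2, p) = 0.311441 rad; t = (φ − α) mod 2π = 1.901348 rad, q = (φ − β) mod 2π = 5.522906 rad → L = 3.19·(1.901348 + 4.713240 + 5.522906) = 3.19·12.137494 = 38.718607 m
RSL: p² = d² − 2 + 2cos(α−β) − 2d(sin α + sin β) = 24.758216; p = √p² = 4.975763; φ = atan2(cos α + cos β, d − sin α − sin β) − atan2(2, p) = -0.296394 rad; t = (α − φ) mod 2π = 4.989672 rad, q = (β − φ) mod 2π = 1.368114 rad → L = 3.19·(4.989672 + 4.975763 + 1.368114) = 3.19·11.333548 = 36.154019 m
RLR: c = (6 − d² + 2cos(α−β) + 2d(sin α − sin β))/8 = -5.330434, |c| > 1 → infeasible
LRL: c = (6 − d² + 2cos(α−β) − 2d(sin α − sin β))/8 = -0.428182; p = 2π − arccos c = 4.269908 rad; φ = atan2(cos β − cos α, d + sin α − sin β) = 0.147786 rad; t = (φ − α + p/2) mod 2π = 3.872648 rad, q = (β − α − t + p) mod 2π = 3.058888 rad → L = 3.19·(3.872648 + 4.269908 + 3.058888) = 3.19·11.201444 = 35.732606 m
Shortest: LSL with L = 19.273290 m ≈ 19.2733 m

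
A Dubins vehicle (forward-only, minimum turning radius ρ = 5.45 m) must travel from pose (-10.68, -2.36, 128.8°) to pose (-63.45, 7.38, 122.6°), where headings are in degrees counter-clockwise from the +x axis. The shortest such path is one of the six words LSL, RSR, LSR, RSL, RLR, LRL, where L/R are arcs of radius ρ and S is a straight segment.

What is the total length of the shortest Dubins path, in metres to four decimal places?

54.5641 m

Let ψ = atan2(Δy, Δx) = atan2(9.74, -52.77) = 169.5424° be the start→goal bearing.
Normalize: d = |goal − start| / ρ = 53.661350/5.45 = 9.846119, α = (θ_start − ψ) mod 360° = 319.2576° = 5.572097 rad, β = (θ_goal − ψ) mod 360° = 313.0576° = 5.463887 rad.
Common terms: sin α = -0.652659, cos α = 0.757652, sin β = -0.730667, cos β = 0.682734, cos(α−β) = 0.994151, d² = 96.946065. Work in radians in the unit-radius frame; every candidate has L = ρ·(t + p + q).
LSL: p² = 2 + d² − 2cos(α−β) + 2d(sin α − sin β) = 98.493926; p = √p² = 9.924411; φ = atan2(cos β − cos α, d + sin α − sin β) = -0.007549 rad; t = (φ − α) mod 2π = 0.703539 rad, q = (β − φ) mod 2π = 5.471436 rad → L = 5.45·(0.703539 + 9.924411 + 5.471436) = 5.45·16.099385 = 87.741651 m
RSR: p² = 2 + d² − 2cos(α−β) + 2d(sin β − sin α) = 95.421601; p = √p² = 9.768398; φ = atan2(cos α − cos β, d − sin α + sin β) = 0.007670 rad; t = (α − φ) mod 2π = 5.564428 rad, q = (φ − β) mod 2π = 0.826968 rad → L = 5.45·(5.564428 + 9.768398 + 0.826968) = 5.45·16.159794 = 88.070876 m
LSR: p² = d² − 2 + 2cos(α−β) + 2d(sin α + sin β) = 69.693586; p = √p² = 8.348268; φ = atan2(−cos α − cos β, d + sin α + sin β) − atan2(−2, p) = 0.066552 rad; t = (φ − α) mod 2π = 0.777641 rad, q = (φ − β) mod 2π = 0.885851 rad → L = 5.45·(0.777641 + 8.348268 + 0.885851) = 5.45·10.011760 = 54.564091 m
RSL: p² = d² − 2 + 2cos(α−β) − 2d(sin α + sin β) = 124.175148; p = √p² = 11.143390; φ = atan2(cos α + cos β, d − sin α − sin β) − atan2(2, p) = -0.050016 rad; t = (α − φ) mod 2π = 5.622113 rad, q = (β − φ) mod 2π = 5.513902 rad → L = 5.45·(5.622113 + 11.143390 + 5.513902) = 5.45·22.279406 = 121.422761 m
RLR: c = (6 − d² + 2cos(α−β) + 2d(sin α − sin β))/8 = -10.927700, |c| > 1 → infeasible
LRL: c = (6 − d² + 2cos(α−β) − 2d(sin α − sin β))/8 = -11.311741, |c| > 1 → infeasible
Shortest: LSR with L = 54.564091 m ≈ 54.5641 m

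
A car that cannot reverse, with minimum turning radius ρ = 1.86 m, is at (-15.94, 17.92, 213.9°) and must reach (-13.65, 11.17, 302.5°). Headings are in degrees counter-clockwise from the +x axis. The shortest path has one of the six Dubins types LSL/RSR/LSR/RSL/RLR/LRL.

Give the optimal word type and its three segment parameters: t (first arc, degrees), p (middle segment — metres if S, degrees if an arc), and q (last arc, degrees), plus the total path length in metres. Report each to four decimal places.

LSR: t = 89.9597°, p = 4.9770 m, q = 1.3597°, L = 7.9415 m

Let ψ = atan2(Δy, Δx) = atan2(-6.75, 2.29) = -71.2600° be the start→goal bearing.
Normalize: d = |goal − start| / ρ = 7.127875/1.86 = 3.832191, α = (θ_start − ψ) mod 360° = 285.1600° = 4.976981 rad, β = (θ_goal − ψ) mod 360° = 13.7600° = 0.240158 rad.
Common terms: sin α = -0.965199, cos α = 0.261516, sin β = 0.237856, cos β = 0.971300, cos(α−β) = 0.024432, d² = 14.685686. Work in radians in the unit-radius frame; every candidate has L = ρ·(t + p + q).
LSL: p² = 2 + d² − 2cos(α−β) + 2d(sin α − sin β) = 7.416150; p = √p² = 2.723261; φ = atan2(cos β − cos α, d + sin α − sin β) = 0.263683 rad; t = (φ − α) mod 2π = 1.569887 rad, q = (β − φ) mod 2π = 6.259660 rad → L = 1.86·(1.569887 + 2.723261 + 6.259660) = 1.86·10.552808 = 19.628223 m
RSR: p² = 2 + d² − 2cos(α−β) + 2d(sin β − sin α) = 25.857494; p = √p² = 5.085026; φ = atan2(cos α − cos β, d − sin α + sin β) = -0.140041 rad; t = (α − φ) mod 2π = 5.117022 rad, q = (φ − β) mod 2π = 5.902987 rad → L = 1.86·(5.117022 + 5.085026 + 5.902987) = 1.86·16.105035 = 29.955366 m
LSR: p² = d² − 2 + 2cos(α−β) + 2d(sin α + sin β) = 7.159913; p = √p² = 2.675801; φ = atan2(−cos α − cos β, d + sin α + sin β) − atan2(−2, p) = 0.263890 rad; t = (φ − α) mod 2π = 1.570094 rad, q = (φ − β) mod 2π = 0.023732 rad → L = 1.86·(1.570094 + 2.675801 + 0.023732) = 1.86·4.269627 = 7.941506 m
RSL: p² = d² − 2 + 2cos(α−β) − 2d(sin α + sin β) = 18.309188; p = √p² = 4.278924; φ = atan2(cos α + cos β, d − sin α − sin β) − atan2(2, p) = -0.173167 rad; t = (α − φ) mod 2π = 5.150148 rad, q = (β − φ) mod 2π = 0.413325 rad → L = 1.86·(5.150148 + 4.278924 + 0.413325) = 1.86·9.842397 = 18.306859 m
RLR: c = (6 − d² + 2cos(α−β) + 2d(sin α − sin β))/8 = -2.232187, |c| > 1 → infeasible
LRL: c = (6 − d² + 2cos(α−β) − 2d(sin α − sin β))/8 = 0.072981; p = 2π − arccos c = 4.785435 rad; φ = atan2(cos β − cos α, d + sin α − sin β) = 0.263683 rad; t = (φ − α + p/2) mod 2π = 3.962604 rad, q = (β − α − t + p) mod 2π = 2.369192 rad → L = 1.86·(3.962604 + 4.785435 + 2.369192) = 1.86·11.117232 = 20.678052 m
Shortest: LSR with L = 7.941506 m ≈ 7.9415 m
Convert LSR to answer units (arcs ×180/π): t = 1.570094·180/π = 89.9597°, p = ρ·p = 1.86·2.675801 = 4.9770 m, q = 0.023732·180/π = 1.3597°, L = 7.9415 m.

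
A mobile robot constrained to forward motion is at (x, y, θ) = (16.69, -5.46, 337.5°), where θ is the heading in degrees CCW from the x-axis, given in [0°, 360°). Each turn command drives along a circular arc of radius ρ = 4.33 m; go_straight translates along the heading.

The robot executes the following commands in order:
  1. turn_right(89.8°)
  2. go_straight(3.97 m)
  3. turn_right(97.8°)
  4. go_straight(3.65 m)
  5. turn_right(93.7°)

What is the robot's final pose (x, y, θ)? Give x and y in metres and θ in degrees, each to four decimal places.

set_pose: (x, y, θ) = (16.6900, -5.4600, 337.5000°), ρ = 4.33
turn_right(89.8°): centre at ρ to the right, rotate −89.8° → (19.0391, -11.1034, 247.7000°)
go_straight(3.97): x += 3.97·cos θ, y += 3.97·sin θ → (17.5327, -14.7765, 247.7000°)
turn_right(97.8°): centre at ρ to the right, rotate −97.8° → (11.3550, -16.8796, 149.9000°)
go_straight(3.65): x += 3.65·cos θ, y += 3.65·sin θ → (8.1972, -15.0491, 149.9000°)
turn_right(93.7°): centre at ρ to the right, rotate −93.7° → (6.7706, -8.8942, 56.2000°)

(6.7706, -8.8942, 56.2000°)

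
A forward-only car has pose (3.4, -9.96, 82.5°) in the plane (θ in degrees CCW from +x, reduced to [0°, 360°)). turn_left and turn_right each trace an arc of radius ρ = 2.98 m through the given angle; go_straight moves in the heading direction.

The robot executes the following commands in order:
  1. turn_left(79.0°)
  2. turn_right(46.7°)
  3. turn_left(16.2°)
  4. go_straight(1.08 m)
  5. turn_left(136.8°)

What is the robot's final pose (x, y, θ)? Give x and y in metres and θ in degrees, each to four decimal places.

(-6.7601, -5.4895, 267.8000°)

set_pose: (x, y, θ) = (3.4000, -9.9600, 82.5000°), ρ = 2.98
turn_left(79.0°): centre at ρ to the left, rotate +79.0° → (1.3911, -6.7450, 161.5000°)
turn_right(46.7°): centre at ρ to the right, rotate −46.7° → (-0.3685, -5.1690, 114.8000°)
turn_left(16.2°): centre at ρ to the left, rotate +16.2° → (-0.8247, -4.4639, 131.0000°)
go_straight(1.08): x += 1.08·cos θ, y += 1.08·sin θ → (-1.5332, -3.6488, 131.0000°)
turn_left(136.8°): centre at ρ to the left, rotate +136.8° → (-6.7601, -5.4895, 267.8000°)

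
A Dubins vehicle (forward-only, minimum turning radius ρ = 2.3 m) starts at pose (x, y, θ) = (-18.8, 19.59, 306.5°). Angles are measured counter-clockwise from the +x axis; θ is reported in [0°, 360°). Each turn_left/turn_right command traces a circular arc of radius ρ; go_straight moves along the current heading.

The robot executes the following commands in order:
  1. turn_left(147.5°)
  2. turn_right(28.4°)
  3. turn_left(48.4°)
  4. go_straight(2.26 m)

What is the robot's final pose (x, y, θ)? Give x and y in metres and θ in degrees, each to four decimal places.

set_pose: (x, y, θ) = (-18.8000, 19.5900, 306.5000°), ρ = 2.3
turn_left(147.5°): centre at ρ to the left, rotate +147.5° → (-14.6567, 21.1185, 454.0000° ≡ 94.0000°)
turn_right(28.4°): centre at ρ to the right, rotate −28.4° → (-14.4569, 22.2291, 65.6000°)
turn_left(48.4°): centre at ρ to the left, rotate +48.4° → (-14.4503, 24.1147, 114.0000°)
go_straight(2.26): x += 2.26·cos θ, y += 2.26·sin θ → (-15.3695, 26.1794, 114.0000°)

(-15.3695, 26.1794, 114.0000°)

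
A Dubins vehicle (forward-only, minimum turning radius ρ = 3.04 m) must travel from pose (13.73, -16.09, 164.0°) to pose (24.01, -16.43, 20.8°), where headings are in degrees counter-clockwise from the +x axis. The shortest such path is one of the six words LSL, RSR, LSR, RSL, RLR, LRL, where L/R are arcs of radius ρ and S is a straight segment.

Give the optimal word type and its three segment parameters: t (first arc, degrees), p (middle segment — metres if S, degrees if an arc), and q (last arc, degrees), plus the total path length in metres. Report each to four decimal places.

Let ψ = atan2(Δy, Δx) = atan2(-0.34, 10.28) = -1.8943° be the start→goal bearing.
Normalize: d = |goal − start| / ρ = 10.285621/3.04 = 3.383428, α = (θ_start − ψ) mod 360° = 165.8943° = 2.895402 rad, β = (θ_goal − ψ) mod 360° = 22.6943° = 0.396090 rad.
Common terms: sin α = 0.243711, cos α = -0.969848, sin β = 0.385814, cos β = 0.922576, cos(α−β) = -0.800731, d² = 11.447585. Work in radians in the unit-radius frame; every candidate has L = ρ·(t + p + q).
LSL: p² = 2 + d² − 2cos(α−β) + 2d(sin α − sin β) = 14.087457; p = √p² = 3.753326; φ = atan2(cos β − cos α, d + sin α − sin β) = 0.528454 rad; t = (φ − α) mod 2π = 3.916238 rad, q = (β − φ) mod 2π = 6.150821 rad → L = 3.04·(3.916238 + 3.753326 + 6.150821) = 3.04·13.820385 = 42.013971 m
RSR: p² = 2 + d² − 2cos(α−β) + 2d(sin β − sin α) = 16.010638; p = √p² = 4.001330; φ = atan2(cos α − cos β, d − sin α + sin β) = -0.492635 rad; t = (α − φ) mod 2π = 3.388036 rad, q = (φ − β) mod 2π = 5.394460 rad → L = 3.04·(3.388036 + 4.001330 + 5.394460) = 3.04·12.783826 = 38.862832 m
LSR: p² = d² − 2 + 2cos(α−β) + 2d(sin α + sin β) = 12.106032; p = √p² = 3.479372; φ = atan2(−cos α − cos β, d + sin α + sin β) − atan2(−2, p) = 0.533475 rad; t = (φ − α) mod 2π = 3.921259 rad, q = (φ − β) mod 2π = 0.137385 rad → L = 3.04·(3.921259 + 3.479372 + 0.137385) = 3.04·7.538016 = 22.915569 m
RSL: p² = d² − 2 + 2cos(α−β) − 2d(sin α + sin β) = 3.586212; p = √p² = 1.893730; φ = atan2(cos α + cos β, d − sin α − sin β) − atan2(2, p) = -0.829848 rad; t = (α − φ) mod 2π = 3.725249 rad, q = (β − φ) mod 2π = 1.225938 rad → L = 3.04·(3.725249 + 1.893730 + 1.225938) = 3.04·6.844917 = 20.808548 m
RLR: c = (6 − d² + 2cos(α−β) + 2d(sin α − sin β))/8 = -1.001330, |c| > 1 → infeasible
LRL: c = (6 − d² + 2cos(α−β) − 2d(sin α − sin β))/8 = -0.760932; p = 2π − arccos c = 3.847640 rad; φ = atan2(cos β − cos α, d + sin α − sin β) = 0.528454 rad; t = (φ − α + p/2) mod 2π = 5.840058 rad, q = (β − α − t + p) mod 2π = 1.791456 rad → L = 3.04·(5.840058 + 3.847640 + 1.791456) = 3.04·11.479155 = 34.896630 m
Shortest: RSL with L = 20.808548 m ≈ 20.8085 m
Convert RSL to answer units (arcs ×180/π): t = 3.725249·180/π = 213.4411°, p = ρ·p = 3.04·1.893730 = 5.7569 m, q = 1.225938·180/π = 70.2411°, L = 20.8085 m.

RSL: t = 213.4411°, p = 5.7569 m, q = 70.2411°, L = 20.8085 m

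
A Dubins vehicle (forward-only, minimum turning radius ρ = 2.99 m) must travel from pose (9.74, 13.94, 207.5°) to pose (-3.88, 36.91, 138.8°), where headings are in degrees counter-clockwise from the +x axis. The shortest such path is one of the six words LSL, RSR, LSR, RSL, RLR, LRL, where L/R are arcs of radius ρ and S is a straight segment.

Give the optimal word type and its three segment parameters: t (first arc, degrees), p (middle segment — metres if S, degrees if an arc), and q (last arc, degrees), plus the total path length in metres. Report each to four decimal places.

Let ψ = atan2(Δy, Δx) = atan2(22.97, -13.62) = 120.6657° be the start→goal bearing.
Normalize: d = |goal − start| / ρ = 26.704406/2.99 = 8.931239, α = (θ_start − ψ) mod 360° = 86.8343° = 1.515544 rad, β = (θ_goal − ψ) mod 360° = 18.1343° = 0.316503 rad.
Common terms: sin α = 0.998474, cos α = 0.055224, sin β = 0.311245, cos β = 0.950330, cos(α−β) = 0.363251, d² = 79.767038. Work in radians in the unit-radius frame; every candidate has L = ρ·(t + p + q).
LSL: p² = 2 + d² − 2cos(α−β) + 2d(sin α − sin β) = 93.316145; p = √p² = 9.660028; φ = atan2(cos β − cos α, d + sin α − sin β) = 0.092794 rad; t = (φ − α) mod 2π = 4.860435 rad, q = (β − φ) mod 2π = 0.223709 rad → L = 2.99·(4.860435 + 9.660028 + 0.223709) = 2.99·14.744172 = 44.085075 m
RSR: p² = 2 + d² − 2cos(α−β) + 2d(sin β − sin α) = 68.764927; p = √p² = 8.292462; φ = atan2(cos α − cos β, d − sin α + sin β) = -0.108153 rad; t = (α − φ) mod 2π = 1.623697 rad, q = (φ − β) mod 2π = 5.858529 rad → L = 2.99·(1.623697 + 8.292462 + 5.858529) = 2.99·15.774689 = 47.166319 m
LSR: p² = d² − 2 + 2cos(α−β) + 2d(sin α + sin β) = 101.888374; p = √p² = 10.093977; φ = atan2(−cos α − cos β, d + sin α + sin β) − atan2(−2, p) = 0.097729 rad; t = (φ − α) mod 2π = 4.865370 rad, q = (φ − β) mod 2π = 6.064411 rad → L = 2.99·(4.865370 + 10.093977 + 6.064411) = 2.99·21.023758 = 62.861036 m
RSL: p² = d² − 2 + 2cos(α−β) − 2d(sin α + sin β) = 55.098708; p = √p² = 7.422850; φ = atan2(cos α + cos β, d − sin α − sin β) − atan2(2, p) = -0.132010 rad; t = (α − φ) mod 2π = 1.647554 rad, q = (β − φ) mod 2π = 0.448513 rad → L = 2.99·(1.647554 + 7.422850 + 0.448513) = 2.99·9.518917 = 28.461563 m
RLR: c = (6 − d² + 2cos(α−β) + 2d(sin α − sin β))/8 = -7.595616, |c| > 1 → infeasible
LRL: c = (6 − d² + 2cos(α−β) − 2d(sin α − sin β))/8 = -10.664518, |c| > 1 → infeasible
Shortest: RSL with L = 28.461563 m ≈ 28.4616 m
Convert RSL to answer units (arcs ×180/π): t = 1.647554·180/π = 94.3979°, p = ρ·p = 2.99·7.422850 = 22.1943 m, q = 0.448513·180/π = 25.6979°, L = 28.4616 m.

RSL: t = 94.3979°, p = 22.1943 m, q = 25.6979°, L = 28.4616 m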